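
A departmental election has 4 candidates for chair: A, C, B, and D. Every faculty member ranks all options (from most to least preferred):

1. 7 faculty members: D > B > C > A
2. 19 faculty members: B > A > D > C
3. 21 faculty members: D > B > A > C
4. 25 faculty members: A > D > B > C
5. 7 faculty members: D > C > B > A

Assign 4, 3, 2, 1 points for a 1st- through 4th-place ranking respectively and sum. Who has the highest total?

D

A: 7·1 + 19·3 + 21·2 + 25·4 + 7·1 = 213
C: 7·2 + 19·1 + 21·1 + 25·1 + 7·3 = 100
B: 7·3 + 19·4 + 21·3 + 25·2 + 7·2 = 224
D: 7·4 + 19·2 + 21·4 + 25·3 + 7·4 = 253
D has the highest Borda score (253).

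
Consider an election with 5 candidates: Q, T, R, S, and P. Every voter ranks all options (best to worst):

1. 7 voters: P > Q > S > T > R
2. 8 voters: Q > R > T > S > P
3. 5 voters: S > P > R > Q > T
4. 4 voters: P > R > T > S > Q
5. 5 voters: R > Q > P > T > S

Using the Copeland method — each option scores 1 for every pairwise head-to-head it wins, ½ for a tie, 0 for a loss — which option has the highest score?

P

Q: beats T, R, and S; loses to P → score 3.
T: beats S; loses to Q, R, and P → score 1.
R: beats T and S; loses to Q and P → score 2.
S: loses to Q, T, R, and P → score 0.
P: beats Q, T, R, and S → score 4.
P has the best pairwise record.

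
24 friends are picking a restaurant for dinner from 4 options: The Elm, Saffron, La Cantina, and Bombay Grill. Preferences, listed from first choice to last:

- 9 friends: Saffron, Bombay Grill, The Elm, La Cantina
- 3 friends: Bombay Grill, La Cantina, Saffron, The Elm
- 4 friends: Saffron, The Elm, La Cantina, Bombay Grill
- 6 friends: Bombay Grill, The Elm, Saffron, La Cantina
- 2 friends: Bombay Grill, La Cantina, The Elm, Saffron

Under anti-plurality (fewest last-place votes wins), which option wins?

Saffron

Last-place votes: The Elm 3, Saffron 2, La Cantina 15, Bombay Grill 4.
Saffron is ranked last by the fewest voters, so Saffron wins.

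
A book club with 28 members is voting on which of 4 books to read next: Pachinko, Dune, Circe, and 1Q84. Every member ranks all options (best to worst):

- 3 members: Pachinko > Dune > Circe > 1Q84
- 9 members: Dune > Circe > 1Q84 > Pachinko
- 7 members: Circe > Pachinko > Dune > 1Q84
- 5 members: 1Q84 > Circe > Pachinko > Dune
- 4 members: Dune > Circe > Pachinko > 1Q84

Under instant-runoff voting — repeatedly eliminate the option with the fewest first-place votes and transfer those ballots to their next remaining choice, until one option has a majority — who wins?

Dune

Round 1: Pachinko 3, Dune 13, Circe 7, 1Q84 5. Eliminate Pachinko.
Round 2: Dune 16, Circe 7, 1Q84 5. Dune has a majority.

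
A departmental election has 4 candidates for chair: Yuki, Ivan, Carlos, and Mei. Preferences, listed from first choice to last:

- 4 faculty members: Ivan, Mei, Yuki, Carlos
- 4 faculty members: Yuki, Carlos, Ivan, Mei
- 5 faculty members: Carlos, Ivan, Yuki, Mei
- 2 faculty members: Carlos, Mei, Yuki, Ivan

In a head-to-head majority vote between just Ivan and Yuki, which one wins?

Voters preferring Ivan to Yuki: 9; preferring Yuki to Ivan: 6.
Ivan wins the head-to-head.

Ivan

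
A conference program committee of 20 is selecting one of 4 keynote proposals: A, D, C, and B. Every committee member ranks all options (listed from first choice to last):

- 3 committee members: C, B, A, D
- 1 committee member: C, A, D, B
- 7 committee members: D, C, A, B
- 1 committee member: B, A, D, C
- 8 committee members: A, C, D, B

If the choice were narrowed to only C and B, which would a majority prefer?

C

Voters preferring C to B: 19; preferring B to C: 1.
C wins the head-to-head.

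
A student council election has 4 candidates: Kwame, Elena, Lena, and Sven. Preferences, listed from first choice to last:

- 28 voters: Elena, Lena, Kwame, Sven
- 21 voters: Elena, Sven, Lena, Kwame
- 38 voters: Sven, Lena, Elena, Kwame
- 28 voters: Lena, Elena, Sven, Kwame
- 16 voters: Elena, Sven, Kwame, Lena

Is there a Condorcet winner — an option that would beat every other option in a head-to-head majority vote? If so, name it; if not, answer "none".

none

Checking pairwise contests:
Elena beats Kwame 131–0.
Lena beats Elena 66–65.
Sven beats Lena 75–56.
Elena beats Sven 93–38.
Every option loses at least one head-to-head, so there is no Condorcet winner.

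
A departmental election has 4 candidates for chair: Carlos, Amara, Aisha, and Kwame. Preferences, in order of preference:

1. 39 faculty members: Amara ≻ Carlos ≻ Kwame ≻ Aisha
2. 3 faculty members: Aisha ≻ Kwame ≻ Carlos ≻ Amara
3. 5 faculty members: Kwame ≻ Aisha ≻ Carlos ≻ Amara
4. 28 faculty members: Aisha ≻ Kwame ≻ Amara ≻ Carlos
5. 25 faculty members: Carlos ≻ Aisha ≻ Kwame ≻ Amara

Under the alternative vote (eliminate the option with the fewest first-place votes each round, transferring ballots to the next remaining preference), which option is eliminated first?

Kwame

Round 1: Carlos 25, Amara 39, Aisha 31, Kwame 5. Eliminate Kwame.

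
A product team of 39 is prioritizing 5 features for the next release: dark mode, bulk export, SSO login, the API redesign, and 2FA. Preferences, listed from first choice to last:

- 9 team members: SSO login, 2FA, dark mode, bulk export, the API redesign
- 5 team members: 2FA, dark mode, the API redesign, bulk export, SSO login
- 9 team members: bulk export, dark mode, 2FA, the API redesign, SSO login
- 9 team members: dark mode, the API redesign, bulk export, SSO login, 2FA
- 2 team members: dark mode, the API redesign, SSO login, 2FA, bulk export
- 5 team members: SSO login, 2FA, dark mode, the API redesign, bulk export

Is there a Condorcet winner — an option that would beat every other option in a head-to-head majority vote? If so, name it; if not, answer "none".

dark mode vs bulk export: 30–9 for dark mode.
dark mode vs SSO login: 25–14 for dark mode.
dark mode vs the API redesign: 39–0 for dark mode.
dark mode vs 2FA: 20–19 for dark mode.
dark mode beats every other option head-to-head.

dark mode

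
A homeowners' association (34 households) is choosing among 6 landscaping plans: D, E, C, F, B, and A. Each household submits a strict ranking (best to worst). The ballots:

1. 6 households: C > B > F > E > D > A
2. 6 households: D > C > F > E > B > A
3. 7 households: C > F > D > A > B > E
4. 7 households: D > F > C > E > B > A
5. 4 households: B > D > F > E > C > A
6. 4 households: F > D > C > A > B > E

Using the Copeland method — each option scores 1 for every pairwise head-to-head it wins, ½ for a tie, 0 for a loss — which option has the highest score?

D

D: beats E, C, B, and A; ties F → score 4.5.
E: beats A; loses to D, C, F, and B → score 1.
C: beats E, F, B, and A; loses to D → score 4.
F: beats E, B, and A; ties D; loses to C → score 3.5.
B: beats E and A; loses to D, C, and F → score 2.
A: loses to D, E, C, F, and B → score 0.
D has the best pairwise record.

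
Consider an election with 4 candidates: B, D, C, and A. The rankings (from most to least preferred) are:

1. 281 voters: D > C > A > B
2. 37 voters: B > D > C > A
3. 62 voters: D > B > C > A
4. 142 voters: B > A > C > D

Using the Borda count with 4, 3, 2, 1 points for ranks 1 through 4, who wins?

B: 281·1 + 37·4 + 62·3 + 142·4 = 1183
D: 281·4 + 37·3 + 62·4 + 142·1 = 1625
C: 281·3 + 37·2 + 62·2 + 142·2 = 1325
A: 281·2 + 37·1 + 62·1 + 142·3 = 1087
D has the highest Borda score (1625).

D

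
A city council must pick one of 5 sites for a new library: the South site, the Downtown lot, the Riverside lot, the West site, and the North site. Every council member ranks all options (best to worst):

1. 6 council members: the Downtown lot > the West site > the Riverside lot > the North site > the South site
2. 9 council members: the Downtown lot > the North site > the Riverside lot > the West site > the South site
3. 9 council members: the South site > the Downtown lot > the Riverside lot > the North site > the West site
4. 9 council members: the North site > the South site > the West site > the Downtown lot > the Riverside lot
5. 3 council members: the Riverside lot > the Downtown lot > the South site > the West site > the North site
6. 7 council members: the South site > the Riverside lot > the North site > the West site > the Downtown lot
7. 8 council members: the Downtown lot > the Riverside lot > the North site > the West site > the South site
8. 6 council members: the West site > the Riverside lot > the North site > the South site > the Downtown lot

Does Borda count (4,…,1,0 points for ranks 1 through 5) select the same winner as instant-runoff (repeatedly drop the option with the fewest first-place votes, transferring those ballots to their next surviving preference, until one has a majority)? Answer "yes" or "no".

Borda — scores: the South site 103, the Downtown lot 137, the Riverside lot 123, the West site 87, the North site 120. Winner: the Downtown lot.
Instant-runoff — R1 the South site 16, the Downtown lot 23, the Riverside lot 3, the West site 6, the North site 9 (the Riverside lot out); R2 the South site 16, the Downtown lot 26, the West site 6, the North site 9 (the West site out); R3 the South site 16, the Downtown lot 26, the North site 15 (the North site out); R4 the South site 31, the Downtown lot 26 (the South site winner). Winner: the South site.
The two methods disagree.

no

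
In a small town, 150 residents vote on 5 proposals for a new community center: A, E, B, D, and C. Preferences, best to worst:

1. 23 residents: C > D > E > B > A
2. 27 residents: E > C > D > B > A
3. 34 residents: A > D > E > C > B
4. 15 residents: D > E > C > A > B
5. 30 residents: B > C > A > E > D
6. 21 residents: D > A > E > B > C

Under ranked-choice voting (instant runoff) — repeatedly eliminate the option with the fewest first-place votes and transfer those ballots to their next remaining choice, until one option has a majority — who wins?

D

Round 1: A 34, E 27, B 30, D 36, C 23. Eliminate C.
Round 2: A 34, E 27, B 30, D 59. Eliminate E.
Round 3: A 34, B 30, D 86. D has a majority.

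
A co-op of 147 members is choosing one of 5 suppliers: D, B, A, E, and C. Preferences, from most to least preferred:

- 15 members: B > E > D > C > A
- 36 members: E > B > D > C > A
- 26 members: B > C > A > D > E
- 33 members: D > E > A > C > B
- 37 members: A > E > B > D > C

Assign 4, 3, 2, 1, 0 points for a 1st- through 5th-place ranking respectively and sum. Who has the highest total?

D: 15·2 + 36·2 + 26·1 + 33·4 + 37·1 = 297
B: 15·4 + 36·3 + 26·4 + 33·0 + 37·2 = 346
A: 15·0 + 36·0 + 26·2 + 33·2 + 37·4 = 266
E: 15·3 + 36·4 + 26·0 + 33·3 + 37·3 = 399
C: 15·1 + 36·1 + 26·3 + 33·1 + 37·0 = 162
E has the highest Borda score (399).

E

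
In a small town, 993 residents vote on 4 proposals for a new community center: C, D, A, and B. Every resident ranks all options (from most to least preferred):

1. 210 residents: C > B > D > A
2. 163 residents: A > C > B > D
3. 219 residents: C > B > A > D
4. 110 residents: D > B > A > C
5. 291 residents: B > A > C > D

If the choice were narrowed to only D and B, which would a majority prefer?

Voters preferring D to B: 110; preferring B to D: 883.
B wins the head-to-head.

B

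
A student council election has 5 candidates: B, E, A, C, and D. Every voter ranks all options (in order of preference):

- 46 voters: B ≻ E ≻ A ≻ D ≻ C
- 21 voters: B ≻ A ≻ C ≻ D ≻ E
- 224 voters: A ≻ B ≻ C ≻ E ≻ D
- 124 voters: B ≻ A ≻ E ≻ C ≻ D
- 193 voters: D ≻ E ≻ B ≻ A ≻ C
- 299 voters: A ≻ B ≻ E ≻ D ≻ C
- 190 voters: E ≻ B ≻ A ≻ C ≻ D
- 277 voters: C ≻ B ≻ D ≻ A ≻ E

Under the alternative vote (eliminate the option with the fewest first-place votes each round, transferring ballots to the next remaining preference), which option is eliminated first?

E

Round 1: B 191, E 190, A 523, C 277, D 193. Eliminate E.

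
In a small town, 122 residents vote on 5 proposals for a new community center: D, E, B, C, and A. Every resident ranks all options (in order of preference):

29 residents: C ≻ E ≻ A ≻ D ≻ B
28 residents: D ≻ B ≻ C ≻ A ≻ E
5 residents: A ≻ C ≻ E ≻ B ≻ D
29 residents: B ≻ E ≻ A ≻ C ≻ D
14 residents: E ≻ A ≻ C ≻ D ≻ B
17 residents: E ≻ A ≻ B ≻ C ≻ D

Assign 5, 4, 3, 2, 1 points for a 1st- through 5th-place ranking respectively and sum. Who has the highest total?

D: 29·2 + 28·5 + 5·1 + 29·1 + 14·2 + 17·1 = 277
E: 29·4 + 28·1 + 5·3 + 29·4 + 14·5 + 17·5 = 430
B: 29·1 + 28·4 + 5·2 + 29·5 + 14·1 + 17·3 = 361
C: 29·5 + 28·3 + 5·4 + 29·2 + 14·3 + 17·2 = 383
A: 29·3 + 28·2 + 5·5 + 29·3 + 14·4 + 17·4 = 379
E has the highest Borda score (430).

E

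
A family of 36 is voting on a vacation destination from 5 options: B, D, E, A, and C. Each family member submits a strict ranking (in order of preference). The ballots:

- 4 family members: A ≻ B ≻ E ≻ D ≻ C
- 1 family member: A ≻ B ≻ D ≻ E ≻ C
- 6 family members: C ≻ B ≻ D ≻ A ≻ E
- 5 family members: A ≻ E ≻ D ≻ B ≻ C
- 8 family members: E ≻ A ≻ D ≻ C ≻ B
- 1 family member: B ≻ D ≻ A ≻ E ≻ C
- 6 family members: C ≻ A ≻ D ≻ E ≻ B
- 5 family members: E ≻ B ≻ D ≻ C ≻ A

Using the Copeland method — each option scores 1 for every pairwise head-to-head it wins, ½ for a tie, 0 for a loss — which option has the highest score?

A

B: loses to D, E, A, and C → score 0.
D: beats B and C; loses to E and A → score 2.
E: beats B, D, and C; loses to A → score 3.
A: beats B, D, E, and C → score 4.
C: beats B; loses to D, E, and A → score 1.
A has the best pairwise record.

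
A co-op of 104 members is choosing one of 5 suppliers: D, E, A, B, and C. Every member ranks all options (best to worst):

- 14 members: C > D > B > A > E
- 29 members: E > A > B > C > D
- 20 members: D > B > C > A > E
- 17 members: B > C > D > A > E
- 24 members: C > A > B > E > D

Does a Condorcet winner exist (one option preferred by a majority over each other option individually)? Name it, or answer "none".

none

Checking pairwise contests:
E beats D 53–51.
A beats E 75–29.
C beats A 75–29.
A beats B 53–51.
B beats C 66–38.
Every option loses at least one head-to-head, so there is no Condorcet winner.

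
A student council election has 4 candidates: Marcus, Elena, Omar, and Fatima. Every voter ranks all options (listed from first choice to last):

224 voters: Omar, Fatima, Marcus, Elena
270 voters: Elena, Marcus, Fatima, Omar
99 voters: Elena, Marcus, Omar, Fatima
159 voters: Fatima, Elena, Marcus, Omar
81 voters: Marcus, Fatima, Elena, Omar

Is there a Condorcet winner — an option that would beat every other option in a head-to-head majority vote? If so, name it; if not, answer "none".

none

Checking pairwise contests:
Elena beats Marcus 528–305.
Fatima beats Elena 464–369.
Marcus beats Omar 609–224.
Marcus beats Fatima 450–383.
Every option loses at least one head-to-head, so there is no Condorcet winner.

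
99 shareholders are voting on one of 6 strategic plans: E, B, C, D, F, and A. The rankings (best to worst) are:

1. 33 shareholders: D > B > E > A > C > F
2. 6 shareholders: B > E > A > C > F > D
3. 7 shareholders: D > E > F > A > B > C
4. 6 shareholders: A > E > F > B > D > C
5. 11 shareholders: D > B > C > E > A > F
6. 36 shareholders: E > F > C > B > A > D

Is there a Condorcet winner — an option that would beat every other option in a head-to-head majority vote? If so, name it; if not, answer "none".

D vs E: 51–48 for D.
D vs B: 51–48 for D.
D vs C: 57–42 for D.
D vs F: 51–48 for D.
D vs A: 51–48 for D.
D beats every other option head-to-head.

D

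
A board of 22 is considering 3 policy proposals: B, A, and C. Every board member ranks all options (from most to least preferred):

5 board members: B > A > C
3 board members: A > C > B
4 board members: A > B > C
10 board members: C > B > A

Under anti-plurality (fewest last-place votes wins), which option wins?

B

Last-place votes: B 3, A 10, C 9.
B is ranked last by the fewest voters, so B wins.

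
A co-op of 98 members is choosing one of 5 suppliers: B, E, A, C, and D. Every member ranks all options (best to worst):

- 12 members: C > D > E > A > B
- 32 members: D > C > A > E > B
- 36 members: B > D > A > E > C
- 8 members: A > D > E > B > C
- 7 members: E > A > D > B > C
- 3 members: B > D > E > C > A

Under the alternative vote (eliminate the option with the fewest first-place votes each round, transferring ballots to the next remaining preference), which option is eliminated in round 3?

Round 1: B 39, E 7, A 8, C 12, D 32. Eliminate E.
Round 2: B 39, A 15, C 12, D 32. Eliminate C.
Round 3: B 39, A 15, D 44. Eliminate A.

A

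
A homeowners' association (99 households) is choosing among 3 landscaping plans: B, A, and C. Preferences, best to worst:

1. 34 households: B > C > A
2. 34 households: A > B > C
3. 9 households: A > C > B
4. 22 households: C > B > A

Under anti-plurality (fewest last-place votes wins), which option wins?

Last-place votes: B 9, A 56, C 34.
B is ranked last by the fewest voters, so B wins.

B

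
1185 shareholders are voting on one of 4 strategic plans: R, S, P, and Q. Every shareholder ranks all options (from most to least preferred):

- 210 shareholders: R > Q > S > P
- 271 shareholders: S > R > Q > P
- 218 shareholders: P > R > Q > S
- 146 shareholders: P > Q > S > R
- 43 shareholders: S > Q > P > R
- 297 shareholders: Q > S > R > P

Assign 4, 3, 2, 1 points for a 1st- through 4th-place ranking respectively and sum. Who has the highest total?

Q

R: 210·4 + 271·3 + 218·3 + 146·1 + 43·1 + 297·2 = 3090
S: 210·2 + 271·4 + 218·1 + 146·2 + 43·4 + 297·3 = 3077
P: 210·1 + 271·1 + 218·4 + 146·4 + 43·2 + 297·1 = 2320
Q: 210·3 + 271·2 + 218·2 + 146·3 + 43·3 + 297·4 = 3363
Q has the highest Borda score (3363).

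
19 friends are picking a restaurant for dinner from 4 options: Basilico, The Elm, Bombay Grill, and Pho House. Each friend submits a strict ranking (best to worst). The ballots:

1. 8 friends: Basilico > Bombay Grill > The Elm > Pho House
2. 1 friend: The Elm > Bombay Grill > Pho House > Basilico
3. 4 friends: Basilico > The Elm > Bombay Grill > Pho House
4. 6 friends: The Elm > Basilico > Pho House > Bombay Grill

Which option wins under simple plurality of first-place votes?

First-place votes: Basilico 12, The Elm 7, Bombay Grill 0, Pho House 0.
Basilico has the most first-place votes.

Basilico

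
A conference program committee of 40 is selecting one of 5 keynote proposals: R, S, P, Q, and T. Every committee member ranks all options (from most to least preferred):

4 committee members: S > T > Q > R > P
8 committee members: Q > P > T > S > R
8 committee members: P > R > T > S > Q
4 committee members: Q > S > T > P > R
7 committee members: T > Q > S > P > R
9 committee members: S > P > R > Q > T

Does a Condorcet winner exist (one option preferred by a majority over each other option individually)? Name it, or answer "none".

none

Checking pairwise contests:
S beats R 32–8.
T beats S 23–17.
S beats P 24–16.
S beats Q 21–19.
P beats T 25–15.
Every option loses at least one head-to-head, so there is no Condorcet winner.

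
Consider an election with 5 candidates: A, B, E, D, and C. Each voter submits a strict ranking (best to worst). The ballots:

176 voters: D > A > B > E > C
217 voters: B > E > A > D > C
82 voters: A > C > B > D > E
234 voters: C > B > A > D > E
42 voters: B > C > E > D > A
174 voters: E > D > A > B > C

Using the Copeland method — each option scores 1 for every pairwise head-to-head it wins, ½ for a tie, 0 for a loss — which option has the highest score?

A: beats E, D, and C; loses to B → score 3.
B: beats A, E, D, and C → score 4.
E: beats C; loses to A, B, and D → score 1.
D: beats E and C; loses to A and B → score 2.
C: loses to A, B, E, and D → score 0.
B has the best pairwise record.

B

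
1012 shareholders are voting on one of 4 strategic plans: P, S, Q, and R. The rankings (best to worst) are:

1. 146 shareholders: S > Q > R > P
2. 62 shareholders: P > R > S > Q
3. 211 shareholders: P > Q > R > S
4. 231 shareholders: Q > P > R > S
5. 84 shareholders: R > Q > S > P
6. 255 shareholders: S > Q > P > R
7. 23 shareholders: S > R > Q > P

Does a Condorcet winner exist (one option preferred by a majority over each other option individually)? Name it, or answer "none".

Q vs P: 739–273 for Q.
Q vs S: 526–486 for Q.
Q vs R: 843–169 for Q.
Q beats every other option head-to-head.

Q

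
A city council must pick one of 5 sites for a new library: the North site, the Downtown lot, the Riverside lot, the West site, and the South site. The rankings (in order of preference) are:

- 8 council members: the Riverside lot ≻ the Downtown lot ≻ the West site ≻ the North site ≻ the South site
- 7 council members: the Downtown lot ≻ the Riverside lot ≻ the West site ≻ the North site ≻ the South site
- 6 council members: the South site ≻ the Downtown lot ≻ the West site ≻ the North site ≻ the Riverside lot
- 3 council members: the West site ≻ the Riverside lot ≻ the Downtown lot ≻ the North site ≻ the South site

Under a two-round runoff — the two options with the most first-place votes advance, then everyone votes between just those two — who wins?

the Downtown lot

Round 1 first-place votes: the North site 0, the Downtown lot 7, the Riverside lot 8, the West site 3, the South site 6.
the Riverside lot and the Downtown lot advance.
Runoff: the Riverside lot is preferred to the Downtown lot by 11 voters; the Downtown lot by 13.
the Downtown lot wins the runoff.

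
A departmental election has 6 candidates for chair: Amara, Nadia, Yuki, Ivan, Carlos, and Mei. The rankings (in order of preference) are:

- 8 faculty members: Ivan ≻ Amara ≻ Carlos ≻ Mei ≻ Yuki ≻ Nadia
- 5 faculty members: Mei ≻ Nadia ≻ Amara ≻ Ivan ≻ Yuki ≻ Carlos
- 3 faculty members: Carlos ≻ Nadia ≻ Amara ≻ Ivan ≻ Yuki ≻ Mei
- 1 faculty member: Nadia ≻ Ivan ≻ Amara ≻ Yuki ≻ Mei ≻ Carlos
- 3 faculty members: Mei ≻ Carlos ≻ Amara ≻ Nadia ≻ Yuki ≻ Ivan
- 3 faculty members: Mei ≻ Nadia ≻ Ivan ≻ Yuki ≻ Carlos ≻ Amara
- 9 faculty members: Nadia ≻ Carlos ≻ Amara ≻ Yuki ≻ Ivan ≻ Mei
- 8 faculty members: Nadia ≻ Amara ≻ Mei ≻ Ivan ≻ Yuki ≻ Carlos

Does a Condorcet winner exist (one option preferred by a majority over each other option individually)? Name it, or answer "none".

Nadia vs Amara: 29–11 for Nadia.
Nadia vs Yuki: 32–8 for Nadia.
Nadia vs Ivan: 32–8 for Nadia.
Nadia vs Carlos: 26–14 for Nadia.
Nadia vs Mei: 21–19 for Nadia.
Nadia beats every other option head-to-head.

Nadia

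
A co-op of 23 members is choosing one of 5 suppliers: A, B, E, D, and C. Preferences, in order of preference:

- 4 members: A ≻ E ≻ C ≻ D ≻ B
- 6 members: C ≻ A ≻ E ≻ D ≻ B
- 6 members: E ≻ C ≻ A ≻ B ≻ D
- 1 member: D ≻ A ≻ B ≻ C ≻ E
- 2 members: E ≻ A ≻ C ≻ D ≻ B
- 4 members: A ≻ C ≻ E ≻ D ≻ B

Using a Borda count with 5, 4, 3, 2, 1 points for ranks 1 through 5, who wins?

A

A: 4·5 + 6·4 + 6·3 + 1·4 + 2·4 + 4·5 = 94
B: 4·1 + 6·1 + 6·2 + 1·3 + 2·1 + 4·1 = 31
E: 4·4 + 6·3 + 6·5 + 1·1 + 2·5 + 4·3 = 87
D: 4·2 + 6·2 + 6·1 + 1·5 + 2·2 + 4·2 = 43
C: 4·3 + 6·5 + 6·4 + 1·2 + 2·3 + 4·4 = 90
A has the highest Borda score (94).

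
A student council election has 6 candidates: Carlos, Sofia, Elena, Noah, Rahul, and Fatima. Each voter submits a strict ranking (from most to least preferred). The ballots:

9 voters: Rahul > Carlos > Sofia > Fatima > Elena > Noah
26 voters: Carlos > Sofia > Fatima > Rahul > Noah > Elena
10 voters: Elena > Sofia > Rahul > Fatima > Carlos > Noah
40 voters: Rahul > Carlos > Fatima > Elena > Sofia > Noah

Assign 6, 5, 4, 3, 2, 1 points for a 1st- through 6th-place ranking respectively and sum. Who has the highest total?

Carlos

Carlos: 9·5 + 26·6 + 10·2 + 40·5 = 421
Sofia: 9·4 + 26·5 + 10·5 + 40·2 = 296
Elena: 9·2 + 26·1 + 10·6 + 40·3 = 224
Noah: 9·1 + 26·2 + 10·1 + 40·1 = 111
Rahul: 9·6 + 26·3 + 10·4 + 40·6 = 412
Fatima: 9·3 + 26·4 + 10·3 + 40·4 = 321
Carlos has the highest Borda score (421).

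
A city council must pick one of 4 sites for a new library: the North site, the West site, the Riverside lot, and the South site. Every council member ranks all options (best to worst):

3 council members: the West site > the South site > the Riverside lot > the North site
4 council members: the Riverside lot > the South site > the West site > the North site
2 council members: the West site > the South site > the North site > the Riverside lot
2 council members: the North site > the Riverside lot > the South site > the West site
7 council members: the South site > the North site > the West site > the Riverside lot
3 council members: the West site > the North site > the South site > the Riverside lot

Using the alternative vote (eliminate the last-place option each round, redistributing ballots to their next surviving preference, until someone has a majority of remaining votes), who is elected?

Round 1: the North site 2, the West site 8, the Riverside lot 4, the South site 7. Eliminate the North site.
Round 2: the West site 8, the Riverside lot 6, the South site 7. Eliminate the Riverside lot.
Round 3: the West site 8, the South site 13. The South site has a majority.

the South site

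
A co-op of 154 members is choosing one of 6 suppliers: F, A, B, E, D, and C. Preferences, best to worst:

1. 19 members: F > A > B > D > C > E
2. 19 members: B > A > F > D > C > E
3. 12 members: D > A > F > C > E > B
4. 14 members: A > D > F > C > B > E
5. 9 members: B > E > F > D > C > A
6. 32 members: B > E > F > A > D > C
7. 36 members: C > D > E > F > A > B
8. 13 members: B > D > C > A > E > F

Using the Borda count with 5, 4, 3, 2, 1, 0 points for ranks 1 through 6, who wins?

F: 19·5 + 19·3 + 12·3 + 14·3 + 9·3 + 32·3 + 36·2 + 13·0 = 425
A: 19·4 + 19·4 + 12·4 + 14·5 + 9·0 + 32·2 + 36·1 + 13·2 = 396
B: 19·3 + 19·5 + 12·0 + 14·1 + 9·5 + 32·5 + 36·0 + 13·5 = 436
E: 19·0 + 19·0 + 12·1 + 14·0 + 9·4 + 32·4 + 36·3 + 13·1 = 297
D: 19·2 + 19·2 + 12·5 + 14·4 + 9·2 + 32·1 + 36·4 + 13·4 = 438
C: 19·1 + 19·1 + 12·2 + 14·2 + 9·1 + 32·0 + 36·5 + 13·3 = 318
D has the highest Borda score (438).

D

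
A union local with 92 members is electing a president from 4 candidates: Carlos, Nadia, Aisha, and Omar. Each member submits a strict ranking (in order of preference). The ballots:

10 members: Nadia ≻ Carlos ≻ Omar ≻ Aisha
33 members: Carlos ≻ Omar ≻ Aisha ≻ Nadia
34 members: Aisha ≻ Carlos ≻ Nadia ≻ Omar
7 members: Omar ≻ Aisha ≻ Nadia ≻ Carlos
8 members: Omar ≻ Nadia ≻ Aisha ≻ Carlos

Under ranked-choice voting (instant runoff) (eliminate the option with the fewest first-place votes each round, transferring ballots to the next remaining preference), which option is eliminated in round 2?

Omar

Round 1: Carlos 33, Nadia 10, Aisha 34, Omar 15. Eliminate Nadia.
Round 2: Carlos 43, Aisha 34, Omar 15. Eliminate Omar.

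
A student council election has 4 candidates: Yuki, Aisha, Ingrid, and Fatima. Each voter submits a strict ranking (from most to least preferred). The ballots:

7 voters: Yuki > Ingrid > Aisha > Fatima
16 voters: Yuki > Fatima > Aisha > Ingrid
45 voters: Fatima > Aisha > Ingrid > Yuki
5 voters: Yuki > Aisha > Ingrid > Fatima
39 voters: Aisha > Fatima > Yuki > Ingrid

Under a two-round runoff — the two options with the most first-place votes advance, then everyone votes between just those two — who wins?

Round 1 first-place votes: Yuki 28, Aisha 39, Ingrid 0, Fatima 45.
Fatima and Aisha advance.
Runoff: Fatima is preferred to Aisha by 61 voters; Aisha by 51.
Fatima wins the runoff.

Fatima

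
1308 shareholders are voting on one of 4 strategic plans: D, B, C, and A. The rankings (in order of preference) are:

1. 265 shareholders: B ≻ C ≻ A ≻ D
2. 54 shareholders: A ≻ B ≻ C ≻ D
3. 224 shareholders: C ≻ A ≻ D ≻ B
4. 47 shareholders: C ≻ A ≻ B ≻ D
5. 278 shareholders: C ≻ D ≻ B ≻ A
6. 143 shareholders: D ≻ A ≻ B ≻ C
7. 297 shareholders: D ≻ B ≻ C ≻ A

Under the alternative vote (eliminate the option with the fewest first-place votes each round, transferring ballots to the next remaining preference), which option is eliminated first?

Round 1: D 440, B 265, C 549, A 54. Eliminate A.

A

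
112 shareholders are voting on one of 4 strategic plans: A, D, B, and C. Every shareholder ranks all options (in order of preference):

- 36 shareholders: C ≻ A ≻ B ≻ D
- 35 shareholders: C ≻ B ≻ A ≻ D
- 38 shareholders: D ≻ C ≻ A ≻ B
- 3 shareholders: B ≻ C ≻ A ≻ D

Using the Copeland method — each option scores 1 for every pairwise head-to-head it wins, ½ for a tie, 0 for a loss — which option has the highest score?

A: beats D and B; loses to C → score 2.
D: loses to A, B, and C → score 0.
B: beats D; loses to A and C → score 1.
C: beats A, D, and B → score 3.
C has the best pairwise record.

C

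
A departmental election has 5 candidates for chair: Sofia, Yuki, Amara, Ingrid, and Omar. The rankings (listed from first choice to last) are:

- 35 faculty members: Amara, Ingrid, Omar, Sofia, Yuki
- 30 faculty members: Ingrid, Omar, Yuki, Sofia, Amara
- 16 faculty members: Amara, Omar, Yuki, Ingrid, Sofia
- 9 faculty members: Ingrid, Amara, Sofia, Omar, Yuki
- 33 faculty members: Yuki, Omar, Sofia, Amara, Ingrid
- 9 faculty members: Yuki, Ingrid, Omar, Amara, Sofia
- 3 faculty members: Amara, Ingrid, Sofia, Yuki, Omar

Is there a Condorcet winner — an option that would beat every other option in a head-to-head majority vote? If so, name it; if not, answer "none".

none

Checking pairwise contests:
Yuki beats Sofia 88–47.
Ingrid beats Yuki 77–58.
Yuki beats Amara 72–63.
Amara beats Ingrid 87–48.
Ingrid beats Omar 86–49.
Every option loses at least one head-to-head, so there is no Condorcet winner.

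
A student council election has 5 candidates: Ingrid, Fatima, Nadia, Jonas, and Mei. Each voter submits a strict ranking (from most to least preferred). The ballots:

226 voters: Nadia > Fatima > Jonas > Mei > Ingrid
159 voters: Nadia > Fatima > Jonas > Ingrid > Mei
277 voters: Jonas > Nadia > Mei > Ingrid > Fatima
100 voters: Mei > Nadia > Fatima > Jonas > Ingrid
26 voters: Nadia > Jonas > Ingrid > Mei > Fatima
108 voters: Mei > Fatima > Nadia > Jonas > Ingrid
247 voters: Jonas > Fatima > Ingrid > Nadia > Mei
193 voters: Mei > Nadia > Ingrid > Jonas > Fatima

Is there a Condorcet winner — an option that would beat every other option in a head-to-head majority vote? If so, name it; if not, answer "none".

Nadia vs Ingrid: 1089–247 for Nadia.
Nadia vs Fatima: 981–355 for Nadia.
Nadia vs Jonas: 812–524 for Nadia.
Nadia vs Mei: 935–401 for Nadia.
Nadia beats every other option head-to-head.

Nadia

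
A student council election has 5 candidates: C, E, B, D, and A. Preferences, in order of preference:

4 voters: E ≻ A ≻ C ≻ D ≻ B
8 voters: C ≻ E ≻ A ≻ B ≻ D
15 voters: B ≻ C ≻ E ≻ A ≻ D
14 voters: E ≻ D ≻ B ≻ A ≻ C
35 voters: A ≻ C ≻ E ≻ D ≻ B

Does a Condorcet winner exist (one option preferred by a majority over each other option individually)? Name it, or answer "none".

none

Checking pairwise contests:
A beats C 53–23.
C beats E 58–18.
C beats B 47–29.
C beats D 62–14.
E beats A 41–35.
Every option loses at least one head-to-head, so there is no Condorcet winner.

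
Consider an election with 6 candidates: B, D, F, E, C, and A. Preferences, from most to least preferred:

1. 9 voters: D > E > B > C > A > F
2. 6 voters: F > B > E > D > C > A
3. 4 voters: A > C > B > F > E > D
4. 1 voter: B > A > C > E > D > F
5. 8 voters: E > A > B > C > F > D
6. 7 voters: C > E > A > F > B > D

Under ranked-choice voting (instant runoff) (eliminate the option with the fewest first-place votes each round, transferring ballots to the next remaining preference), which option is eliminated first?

Round 1: B 1, D 9, F 6, E 8, C 7, A 4. Eliminate B.

B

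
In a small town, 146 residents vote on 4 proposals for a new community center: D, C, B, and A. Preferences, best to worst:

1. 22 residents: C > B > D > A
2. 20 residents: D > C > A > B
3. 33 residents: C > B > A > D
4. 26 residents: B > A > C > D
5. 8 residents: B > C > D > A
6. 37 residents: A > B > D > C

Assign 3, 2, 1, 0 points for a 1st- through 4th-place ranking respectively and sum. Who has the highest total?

D: 22·1 + 20·3 + 33·0 + 26·0 + 8·1 + 37·1 = 127
C: 22·3 + 20·2 + 33·3 + 26·1 + 8·2 + 37·0 = 247
B: 22·2 + 20·0 + 33·2 + 26·3 + 8·3 + 37·2 = 286
A: 22·0 + 20·1 + 33·1 + 26·2 + 8·0 + 37·3 = 216
B has the highest Borda score (286).

B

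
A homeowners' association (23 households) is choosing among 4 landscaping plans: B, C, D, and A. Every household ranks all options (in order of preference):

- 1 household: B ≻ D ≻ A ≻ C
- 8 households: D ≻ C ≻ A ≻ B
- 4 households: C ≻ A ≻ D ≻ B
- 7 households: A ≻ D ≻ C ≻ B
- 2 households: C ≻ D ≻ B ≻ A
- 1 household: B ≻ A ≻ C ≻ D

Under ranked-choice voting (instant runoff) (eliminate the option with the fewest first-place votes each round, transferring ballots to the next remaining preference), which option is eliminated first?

Round 1: B 2, C 6, D 8, A 7. Eliminate B.

B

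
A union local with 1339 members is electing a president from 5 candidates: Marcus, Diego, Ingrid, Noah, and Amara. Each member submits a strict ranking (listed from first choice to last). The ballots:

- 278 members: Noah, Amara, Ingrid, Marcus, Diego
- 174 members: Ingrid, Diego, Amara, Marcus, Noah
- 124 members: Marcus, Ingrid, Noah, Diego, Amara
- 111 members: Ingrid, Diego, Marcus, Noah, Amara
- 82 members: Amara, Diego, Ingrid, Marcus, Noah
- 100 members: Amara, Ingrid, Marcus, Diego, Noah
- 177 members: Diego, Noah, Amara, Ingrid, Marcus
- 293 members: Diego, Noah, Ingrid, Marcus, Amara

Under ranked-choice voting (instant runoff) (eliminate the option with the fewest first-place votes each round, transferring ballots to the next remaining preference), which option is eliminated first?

Marcus

Round 1: Marcus 124, Diego 470, Ingrid 285, Noah 278, Amara 182. Eliminate Marcus.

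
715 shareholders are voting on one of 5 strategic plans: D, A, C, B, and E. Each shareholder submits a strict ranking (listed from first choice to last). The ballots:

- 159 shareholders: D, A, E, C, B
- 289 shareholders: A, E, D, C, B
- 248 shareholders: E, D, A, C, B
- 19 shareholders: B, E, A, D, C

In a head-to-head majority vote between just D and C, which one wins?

D

Voters preferring D to C: 715; preferring C to D: 0.
D wins the head-to-head.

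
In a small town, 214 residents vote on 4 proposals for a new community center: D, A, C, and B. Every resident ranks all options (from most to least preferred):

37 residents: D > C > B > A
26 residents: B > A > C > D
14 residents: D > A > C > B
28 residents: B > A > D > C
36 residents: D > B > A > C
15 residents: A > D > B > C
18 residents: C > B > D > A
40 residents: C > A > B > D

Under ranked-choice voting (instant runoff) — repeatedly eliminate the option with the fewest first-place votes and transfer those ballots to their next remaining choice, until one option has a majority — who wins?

Round 1: D 87, A 15, C 58, B 54. Eliminate A.
Round 2: D 102, C 58, B 54. Eliminate B.
Round 3: D 130, C 84. D has a majority.

D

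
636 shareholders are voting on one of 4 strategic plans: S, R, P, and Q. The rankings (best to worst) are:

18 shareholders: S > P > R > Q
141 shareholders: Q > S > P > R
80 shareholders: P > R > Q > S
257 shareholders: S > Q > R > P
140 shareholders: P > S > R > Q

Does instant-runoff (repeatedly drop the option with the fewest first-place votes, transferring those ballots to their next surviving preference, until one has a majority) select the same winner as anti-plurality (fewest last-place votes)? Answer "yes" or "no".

yes

Instant-runoff — R1 S 275, R 0, P 220, Q 141 (R out); R2 S 275, P 220, Q 141 (Q out); R3 S 416, P 220 (S winner). Winner: S.
Anti-plurality — last-place votes: S 80, R 141, P 257, Q 158. Winner: S.
The two methods agree.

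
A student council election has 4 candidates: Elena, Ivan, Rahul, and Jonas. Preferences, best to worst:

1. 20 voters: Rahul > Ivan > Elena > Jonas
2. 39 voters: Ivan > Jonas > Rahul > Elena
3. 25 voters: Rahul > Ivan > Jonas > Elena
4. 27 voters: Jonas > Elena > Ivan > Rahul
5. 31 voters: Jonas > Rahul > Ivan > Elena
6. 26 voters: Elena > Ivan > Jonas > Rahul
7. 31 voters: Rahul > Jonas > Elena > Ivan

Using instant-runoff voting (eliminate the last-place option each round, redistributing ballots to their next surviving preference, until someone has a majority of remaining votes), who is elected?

Round 1: Elena 26, Ivan 39, Rahul 76, Jonas 58. Eliminate Elena.
Round 2: Ivan 65, Rahul 76, Jonas 58. Eliminate Jonas.
Round 3: Ivan 92, Rahul 107. Rahul has a majority.

Rahul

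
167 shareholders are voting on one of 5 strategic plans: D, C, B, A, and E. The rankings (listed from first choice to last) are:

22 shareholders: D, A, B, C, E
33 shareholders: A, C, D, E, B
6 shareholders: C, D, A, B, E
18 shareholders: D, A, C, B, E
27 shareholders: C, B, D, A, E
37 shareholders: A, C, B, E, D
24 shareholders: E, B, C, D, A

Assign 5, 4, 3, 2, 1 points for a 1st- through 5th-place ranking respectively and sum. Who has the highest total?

D: 22·5 + 33·3 + 6·4 + 18·5 + 27·3 + 37·1 + 24·2 = 489
C: 22·2 + 33·4 + 6·5 + 18·3 + 27·5 + 37·4 + 24·3 = 615
B: 22·3 + 33·1 + 6·2 + 18·2 + 27·4 + 37·3 + 24·4 = 462
A: 22·4 + 33·5 + 6·3 + 18·4 + 27·2 + 37·5 + 24·1 = 606
E: 22·1 + 33·2 + 6·1 + 18·1 + 27·1 + 37·2 + 24·5 = 333
C has the highest Borda score (615).

C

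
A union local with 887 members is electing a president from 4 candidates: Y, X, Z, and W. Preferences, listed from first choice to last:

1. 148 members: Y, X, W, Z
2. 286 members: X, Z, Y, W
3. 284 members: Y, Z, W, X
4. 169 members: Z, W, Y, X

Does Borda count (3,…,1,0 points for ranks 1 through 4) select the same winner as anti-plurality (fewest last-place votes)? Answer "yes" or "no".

Borda — scores: Y 1751, X 1154, Z 1647, W 770. Winner: Y.
Anti-plurality — last-place votes: Y 0, X 453, Z 148, W 286. Winner: Y.
The two methods agree.

yes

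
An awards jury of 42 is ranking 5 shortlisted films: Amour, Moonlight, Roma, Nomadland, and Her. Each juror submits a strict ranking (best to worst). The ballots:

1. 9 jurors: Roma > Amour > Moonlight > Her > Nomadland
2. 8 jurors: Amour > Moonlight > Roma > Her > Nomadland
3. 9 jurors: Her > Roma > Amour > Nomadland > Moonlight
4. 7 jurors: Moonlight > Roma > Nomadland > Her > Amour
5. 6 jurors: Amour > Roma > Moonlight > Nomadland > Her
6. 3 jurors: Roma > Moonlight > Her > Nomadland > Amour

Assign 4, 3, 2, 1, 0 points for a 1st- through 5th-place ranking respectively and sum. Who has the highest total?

Amour: 9·3 + 8·4 + 9·2 + 7·0 + 6·4 + 3·0 = 101
Moonlight: 9·2 + 8·3 + 9·0 + 7·4 + 6·2 + 3·3 = 91
Roma: 9·4 + 8·2 + 9·3 + 7·3 + 6·3 + 3·4 = 130
Nomadland: 9·0 + 8·0 + 9·1 + 7·2 + 6·1 + 3·1 = 32
Her: 9·1 + 8·1 + 9·4 + 7·1 + 6·0 + 3·2 = 66
Roma has the highest Borda score (130).

Roma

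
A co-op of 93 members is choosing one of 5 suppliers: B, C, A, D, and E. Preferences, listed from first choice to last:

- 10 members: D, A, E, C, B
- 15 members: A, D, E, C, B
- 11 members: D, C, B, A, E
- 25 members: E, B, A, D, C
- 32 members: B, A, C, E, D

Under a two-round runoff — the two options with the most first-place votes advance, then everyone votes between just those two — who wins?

E

Round 1 first-place votes: B 32, C 0, A 15, D 21, E 25.
B and E advance.
Runoff: B is preferred to E by 43 voters; E by 50.
E wins the runoff.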